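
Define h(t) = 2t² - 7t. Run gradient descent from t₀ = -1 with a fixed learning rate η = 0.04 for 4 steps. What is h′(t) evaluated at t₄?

-5.47658496

h′(t) = 4t - 7
t₁ = -1 − 0.04·(-11) = -0.56
t₂ = -0.56 − 0.04·(-9.24) = -0.1904
t₃ = -0.1904 − 0.04·(-7.7616) = 0.120064
t₄ = 0.120064 − 0.04·(-6.519744) = 0.38085376
h′(t) at (0.38085376) = -5.47658496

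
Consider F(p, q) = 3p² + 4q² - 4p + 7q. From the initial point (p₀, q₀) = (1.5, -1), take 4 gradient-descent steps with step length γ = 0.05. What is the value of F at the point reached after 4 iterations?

-4.2746835525

∇F = (6p - 4, 8q + 7)
(p₁, q₁) = (1.5, -1) − 0.05·(5, -1) = (1.25, -0.95)
(p₂, q₂) = (1.25, -0.95) − 0.05·(3.5, -0.6) = (1.075, -0.92)
(p₃, q₃) = (1.075, -0.92) − 0.05·(2.45, -0.36) = (0.9525, -0.902)
(p₄, q₄) = (0.9525, -0.902) − 0.05·(1.715, -0.216) = (0.86675, -0.8912)
F(0.86675, -0.8912) = -4.2746835525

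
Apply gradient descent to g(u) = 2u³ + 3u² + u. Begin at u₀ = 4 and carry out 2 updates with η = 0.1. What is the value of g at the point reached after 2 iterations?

-150345.912355632

g′(u) = 6u² + 6u + 1
u₁ = 4 − 0.1·121 = -8.1
u₂ = -8.1 − 0.1·346.06 = -42.706
g(-42.706) = -150345.912355632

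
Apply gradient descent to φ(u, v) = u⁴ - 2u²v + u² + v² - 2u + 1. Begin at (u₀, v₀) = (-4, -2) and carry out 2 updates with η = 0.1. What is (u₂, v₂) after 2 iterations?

(-6832.0528, 134.408)

∇φ = (4u³ - 4uv + 2u - 2, -2u² + 2v)
(u₁, v₁) = (-4, -2) − 0.1·(-298, -36) = (25.8, 1.6)
(u₂, v₂) = (25.8, 1.6) − 0.1·(68578.528, -1328.08) = (-6832.0528, 134.408)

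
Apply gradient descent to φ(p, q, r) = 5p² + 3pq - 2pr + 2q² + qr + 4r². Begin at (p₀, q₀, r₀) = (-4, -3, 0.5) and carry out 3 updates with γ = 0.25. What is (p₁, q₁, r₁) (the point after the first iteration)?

(8.5, 2.875, -1.75)

∇φ = (10p + 3q - 2r, 3p + 4q + r, -2p + q + 8r)
(p₁, q₁, r₁) = (-4, -3, 0.5) − 0.25·(-50, -23.5, 9) = (8.5, 2.875, -1.75)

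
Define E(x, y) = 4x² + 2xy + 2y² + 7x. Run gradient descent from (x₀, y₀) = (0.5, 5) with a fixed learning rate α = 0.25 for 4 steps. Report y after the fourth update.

3.03125

∇E = (8x + 2y + 7, 2x + 4y)
Step 1: at (0.5, 5), ∇E = (21, 21) → (0.5, 5) − 0.25·(21, 21) = (-4.75, -0.25)
Step 2: at (-4.75, -0.25), ∇E = (-31.5, -10.5) → (-4.75, -0.25) − 0.25·(-31.5, -10.5) = (3.125, 2.375)
Step 3: at (3.125, 2.375), ∇E = (36.75, 15.75) → (3.125, 2.375) − 0.25·(36.75, 15.75) = (-6.0625, -1.5625)
Step 4: at (-6.0625, -1.5625), ∇E = (-44.625, -18.375) → (-6.0625, -1.5625) − 0.25·(-44.625, -18.375) = (5.09375, 3.03125)
y = 3.03125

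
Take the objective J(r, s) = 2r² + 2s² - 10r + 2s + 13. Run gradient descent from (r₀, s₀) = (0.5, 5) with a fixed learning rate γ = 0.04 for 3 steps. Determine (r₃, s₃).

(1.314592, 2.759872)

∇J = (4r - 10, 4s + 2)
(r₁, s₁) = (0.5, 5) − 0.04·(-8, 22) = (0.82, 4.12)
(r₂, s₂) = (0.82, 4.12) − 0.04·(-6.72, 18.48) = (1.0888, 3.3808)
(r₃, s₃) = (1.0888, 3.3808) − 0.04·(-5.6448, 15.5232) = (1.314592, 2.759872)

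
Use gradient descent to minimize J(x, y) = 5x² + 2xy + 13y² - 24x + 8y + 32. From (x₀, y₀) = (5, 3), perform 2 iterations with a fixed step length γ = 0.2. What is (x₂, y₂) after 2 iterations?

∇J = (10x + 2y - 24, 2x + 26y + 8)
Step 1: at (5, 3), ∇J = (32, 96) → (5, 3) − 0.2·(32, 96) = (-1.4, -16.2)
Step 2: at (-1.4, -16.2), ∇J = (-70.4, -416) → (-1.4, -16.2) − 0.2·(-70.4, -416) = (12.68, 67)

(12.68, 67)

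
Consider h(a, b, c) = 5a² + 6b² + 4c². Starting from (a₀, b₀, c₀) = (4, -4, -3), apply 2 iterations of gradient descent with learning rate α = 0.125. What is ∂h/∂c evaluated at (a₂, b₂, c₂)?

0

∇h = (10a, 12b, 8c)
Step 1: at (4, -4, -3), ∇h = (40, -48, -24) → (4, -4, -3) − 0.125·(40, -48, -24) = (-1, 2, 0)
Step 2: at (-1, 2, 0), ∇h = (-10, 24, 0) → (-1, 2, 0) − 0.125·(-10, 24, 0) = (0.25, -1, 0)
∂h/∂c at (0.25, -1, 0) = 0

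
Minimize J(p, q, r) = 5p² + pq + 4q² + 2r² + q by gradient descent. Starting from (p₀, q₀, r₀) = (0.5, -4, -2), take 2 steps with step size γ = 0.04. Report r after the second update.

∇J = (10p + q, p + 8q + 1, 4r)
(p₁, q₁, r₁) = (0.5, -4, -2) − 0.04·(1, -30.5, -8) = (0.46, -2.78, -1.68)
(p₂, q₂, r₂) = (0.46, -2.78, -1.68) − 0.04·(1.82, -20.78, -6.72) = (0.3872, -1.9488, -1.4112)
r = -1.4112

-1.4112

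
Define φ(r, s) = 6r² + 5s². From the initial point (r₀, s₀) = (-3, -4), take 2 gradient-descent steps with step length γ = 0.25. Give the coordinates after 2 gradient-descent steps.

∇φ = (12r, 10s)
Step 1: at (-3, -4), ∇φ = (-36, -40) → (-3, -4) − 0.25·(-36, -40) = (6, 6)
Step 2: at (6, 6), ∇φ = (72, 60) → (6, 6) − 0.25·(72, 60) = (-12, -9)

(-12, -9)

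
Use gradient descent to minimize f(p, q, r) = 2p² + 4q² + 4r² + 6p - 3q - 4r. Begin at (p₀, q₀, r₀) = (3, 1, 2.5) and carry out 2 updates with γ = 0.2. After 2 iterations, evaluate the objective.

-3.7216

∇f = (4p + 6, 8q - 3, 8r - 4)
(p₁, q₁, r₁) = (3, 1, 2.5) − 0.2·(18, 5, 16) = (-0.6, 0, -0.7)
(p₂, q₂, r₂) = (-0.6, 0, -0.7) − 0.2·(3.6, -3, -9.6) = (-1.32, 0.6, 1.22)
f(-1.32, 0.6, 1.22) = -3.7216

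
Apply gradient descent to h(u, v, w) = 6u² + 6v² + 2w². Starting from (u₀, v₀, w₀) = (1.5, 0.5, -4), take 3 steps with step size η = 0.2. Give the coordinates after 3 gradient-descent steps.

(-4.116, -1.372, -0.032)

∇h = (12u, 12v, 4w)
(u₁, v₁, w₁) = (1.5, 0.5, -4) − 0.2·(18, 6, -16) = (-2.1, -0.7, -0.8)
(u₂, v₂, w₂) = (-2.1, -0.7, -0.8) − 0.2·(-25.2, -8.4, -3.2) = (2.94, 0.98, -0.16)
(u₃, v₃, w₃) = (2.94, 0.98, -0.16) − 0.2·(35.28, 11.76, -0.64) = (-4.116, -1.372, -0.032)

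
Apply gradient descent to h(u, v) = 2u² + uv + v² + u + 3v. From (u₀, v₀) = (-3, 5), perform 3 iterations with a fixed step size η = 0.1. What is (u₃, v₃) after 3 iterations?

(-1.578, 2.406)

∇h = (4u + v + 1, u + 2v + 3)
Step 1: at (-3, 5), ∇h = (-6, 10) → (-3, 5) − 0.1·(-6, 10) = (-2.4, 4)
Step 2: at (-2.4, 4), ∇h = (-4.6, 8.6) → (-2.4, 4) − 0.1·(-4.6, 8.6) = (-1.94, 3.14)
Step 3: at (-1.94, 3.14), ∇h = (-3.62, 7.34) → (-1.94, 3.14) − 0.1·(-3.62, 7.34) = (-1.578, 2.406)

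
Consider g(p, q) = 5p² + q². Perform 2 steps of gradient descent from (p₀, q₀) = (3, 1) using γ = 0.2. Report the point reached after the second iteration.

(3, 0.36)

∇g = (10p, 2q)
(p₁, q₁) = (3, 1) − 0.2·(30, 2) = (-3, 0.6)
(p₂, q₂) = (-3, 0.6) − 0.2·(-30, 1.2) = (3, 0.36)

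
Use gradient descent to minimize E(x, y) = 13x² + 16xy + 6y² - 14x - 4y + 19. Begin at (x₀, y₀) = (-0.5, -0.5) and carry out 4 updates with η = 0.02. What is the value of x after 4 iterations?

0.56471296

∇E = (26x + 16y - 14, 16x + 12y - 4)
(x₁, y₁) = (-0.5, -0.5) − 0.02·(-35, -18) = (0.2, -0.14)
(x₂, y₂) = (0.2, -0.14) − 0.02·(-11.04, -2.48) = (0.4208, -0.0904)
(x₃, y₃) = (0.4208, -0.0904) − 0.02·(-4.5056, 1.648) = (0.510912, -0.12336)
(x₄, y₄) = (0.510912, -0.12336) − 0.02·(-2.690048, 2.694272) = (0.56471296, -0.17724544)
x = 0.56471296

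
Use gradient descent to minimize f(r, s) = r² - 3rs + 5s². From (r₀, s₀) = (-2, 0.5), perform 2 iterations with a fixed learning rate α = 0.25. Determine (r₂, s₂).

(-2, 2.90625)

∇f = (2r - 3s, -3r + 10s)
(r₁, s₁) = (-2, 0.5) − 0.25·(-5.5, 11) = (-0.625, -2.25)
(r₂, s₂) = (-0.625, -2.25) − 0.25·(5.5, -20.625) = (-2, 2.90625)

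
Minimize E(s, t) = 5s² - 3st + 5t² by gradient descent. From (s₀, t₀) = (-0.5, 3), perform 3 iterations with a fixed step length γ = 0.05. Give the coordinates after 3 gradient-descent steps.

∇E = (10s - 3t, -3s + 10t)
Step 1: at (-0.5, 3), ∇E = (-14, 31.5) → (-0.5, 3) − 0.05·(-14, 31.5) = (0.2, 1.425)
Step 2: at (0.2, 1.425), ∇E = (-2.275, 13.65) → (0.2, 1.425) − 0.05·(-2.275, 13.65) = (0.31375, 0.7425)
Step 3: at (0.31375, 0.7425), ∇E = (0.91, 6.48375) → (0.31375, 0.7425) − 0.05·(0.91, 6.48375) = (0.26825, 0.4183125)

(0.26825, 0.4183125)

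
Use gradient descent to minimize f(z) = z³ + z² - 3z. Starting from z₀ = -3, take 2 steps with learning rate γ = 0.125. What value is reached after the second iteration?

f′(z) = 3z² + 2z - 3
Step 1: f′(-3) = 18; z₁ = -3 − 0.125·18 = -5.25
Step 2: f′(-5.25) = 69.1875; z₂ = -5.25 − 0.125·69.1875 = -13.8984375

-13.8984375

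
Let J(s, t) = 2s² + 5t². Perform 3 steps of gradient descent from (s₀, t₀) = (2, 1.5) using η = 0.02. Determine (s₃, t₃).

∇J = (4s, 10t)
(s₁, t₁) = (2, 1.5) − 0.02·(8, 15) = (1.84, 1.2)
(s₂, t₂) = (1.84, 1.2) − 0.02·(7.36, 12) = (1.6928, 0.96)
(s₃, t₃) = (1.6928, 0.96) − 0.02·(6.7712, 9.6) = (1.557376, 0.768)

(1.557376, 0.768)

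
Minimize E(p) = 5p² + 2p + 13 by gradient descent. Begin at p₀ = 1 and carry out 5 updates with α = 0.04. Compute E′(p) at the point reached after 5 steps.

E′(p) = 10p + 2
Step 1: E′(1) = 12; p₁ = 1 − 0.04·12 = 0.52
Step 2: E′(0.52) = 7.2; p₂ = 0.52 − 0.04·7.2 = 0.232
Step 3: E′(0.232) = 4.32; p₃ = 0.232 − 0.04·4.32 = 0.0592
Step 4: E′(0.0592) = 2.592; p₄ = 0.0592 − 0.04·2.592 = -0.04448
Step 5: E′(-0.04448) = 1.5552; p₅ = -0.04448 − 0.04·1.5552 = -0.106688
E′(p) at (-0.106688) = 0.93312

0.93312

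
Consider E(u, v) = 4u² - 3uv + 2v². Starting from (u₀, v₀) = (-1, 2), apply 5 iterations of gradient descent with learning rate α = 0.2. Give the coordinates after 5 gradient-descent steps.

(1.09056, -0.52736)

∇E = (8u - 3v, -3u + 4v)
Step 1: at (-1, 2), ∇E = (-14, 11) → (-1, 2) − 0.2·(-14, 11) = (1.8, -0.2)
Step 2: at (1.8, -0.2), ∇E = (15, -6.2) → (1.8, -0.2) − 0.2·(15, -6.2) = (-1.2, 1.04)
Step 3: at (-1.2, 1.04), ∇E = (-12.72, 7.76) → (-1.2, 1.04) − 0.2·(-12.72, 7.76) = (1.344, -0.512)
Step 4: at (1.344, -0.512), ∇E = (12.288, -6.08) → (1.344, -0.512) − 0.2·(12.288, -6.08) = (-1.1136, 0.704)
Step 5: at (-1.1136, 0.704), ∇E = (-11.0208, 6.1568) → (-1.1136, 0.704) − 0.2·(-11.0208, 6.1568) = (1.09056, -0.52736)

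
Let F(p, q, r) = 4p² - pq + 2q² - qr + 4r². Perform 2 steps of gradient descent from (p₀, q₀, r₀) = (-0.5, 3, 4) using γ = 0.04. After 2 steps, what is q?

∇F = (8p - q, -p + 4q - r, -q + 8r)
(p₁, q₁, r₁) = (-0.5, 3, 4) − 0.04·(-7, 8.5, 29) = (-0.22, 2.66, 2.84)
(p₂, q₂, r₂) = (-0.22, 2.66, 2.84) − 0.04·(-4.42, 8.02, 20.06) = (-0.0432, 2.3392, 2.0376)
q = 2.3392

2.3392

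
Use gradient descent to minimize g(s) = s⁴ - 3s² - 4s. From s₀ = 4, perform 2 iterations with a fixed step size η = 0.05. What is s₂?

g′(s) = 4s³ - 6s - 4
Step 1: g′(4) = 228; s₁ = 4 − 0.05·228 = -7.4
Step 2: g′(-7.4) = -1580.496; s₂ = -7.4 − 0.05·(-1580.496) = 71.6248

71.6248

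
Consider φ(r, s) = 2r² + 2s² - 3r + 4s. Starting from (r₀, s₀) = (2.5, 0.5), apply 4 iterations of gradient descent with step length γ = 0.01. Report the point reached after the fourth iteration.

(2.23635648, 0.27401984)

∇φ = (4r - 3, 4s + 4)
(r₁, s₁) = (2.5, 0.5) − 0.01·(7, 6) = (2.43, 0.44)
(r₂, s₂) = (2.43, 0.44) − 0.01·(6.72, 5.76) = (2.3628, 0.3824)
(r₃, s₃) = (2.3628, 0.3824) − 0.01·(6.4512, 5.5296) = (2.298288, 0.327104)
(r₄, s₄) = (2.298288, 0.327104) − 0.01·(6.193152, 5.308416) = (2.23635648, 0.27401984)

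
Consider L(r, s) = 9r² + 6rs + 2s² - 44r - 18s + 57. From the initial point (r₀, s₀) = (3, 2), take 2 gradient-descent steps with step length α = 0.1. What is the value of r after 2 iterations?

3.04

∇L = (18r + 6s - 44, 6r + 4s - 18)
(r₁, s₁) = (3, 2) − 0.1·(22, 8) = (0.8, 1.2)
(r₂, s₂) = (0.8, 1.2) − 0.1·(-22.4, -8.4) = (3.04, 2.04)
r = 3.04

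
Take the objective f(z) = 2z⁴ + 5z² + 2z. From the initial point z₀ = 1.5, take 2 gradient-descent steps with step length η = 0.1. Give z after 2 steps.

19.3112

f′(z) = 8z³ + 10z + 2
Step 1: f′(1.5) = 44; z₁ = 1.5 − 0.1·44 = -2.9
Step 2: f′(-2.9) = -222.112; z₂ = -2.9 − 0.1·(-222.112) = 19.3112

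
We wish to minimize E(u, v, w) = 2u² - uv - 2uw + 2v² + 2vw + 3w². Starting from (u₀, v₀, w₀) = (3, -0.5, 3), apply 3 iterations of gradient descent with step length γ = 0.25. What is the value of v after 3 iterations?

∇E = (4u - v - 2w, -u + 4v + 2w, -2u + 2v + 6w)
(u₁, v₁, w₁) = (3, -0.5, 3) − 0.25·(6.5, 1, 11) = (1.375, -0.75, 0.25)
(u₂, v₂, w₂) = (1.375, -0.75, 0.25) − 0.25·(5.75, -3.875, -2.75) = (-0.0625, 0.21875, 0.9375)
(u₃, v₃, w₃) = (-0.0625, 0.21875, 0.9375) − 0.25·(-2.34375, 2.8125, 6.1875) = (0.5234375, -0.484375, -0.609375)
v = -0.484375

-0.484375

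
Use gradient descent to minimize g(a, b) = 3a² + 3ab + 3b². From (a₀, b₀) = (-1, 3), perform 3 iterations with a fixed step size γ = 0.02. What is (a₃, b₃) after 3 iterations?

∇g = (6a + 3b, 3a + 6b)
Step 1: at (-1, 3), ∇g = (3, 15) → (-1, 3) − 0.02·(3, 15) = (-1.06, 2.7)
Step 2: at (-1.06, 2.7), ∇g = (1.74, 13.02) → (-1.06, 2.7) − 0.02·(1.74, 13.02) = (-1.0948, 2.4396)
Step 3: at (-1.0948, 2.4396), ∇g = (0.75, 11.3532) → (-1.0948, 2.4396) − 0.02·(0.75, 11.3532) = (-1.1098, 2.212536)

(-1.1098, 2.212536)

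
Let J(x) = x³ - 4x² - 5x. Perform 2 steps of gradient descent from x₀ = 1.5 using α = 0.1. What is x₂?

3.1323125

J′(x) = 3x² - 8x - 5
x₁ = 1.5 − 0.1·(-10.25) = 2.525
x₂ = 2.525 − 0.1·(-6.073125) = 3.1323125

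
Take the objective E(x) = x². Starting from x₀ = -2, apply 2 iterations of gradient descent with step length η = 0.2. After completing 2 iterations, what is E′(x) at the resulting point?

-1.44

E′(x) = 2x
x₁ = -2 − 0.2·(-4) = -1.2
x₂ = -1.2 − 0.2·(-2.4) = -0.72
E′(x) at (-0.72) = -1.44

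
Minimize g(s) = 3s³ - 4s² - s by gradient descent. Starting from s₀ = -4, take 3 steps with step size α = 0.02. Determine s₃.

-85.4468445

g′(s) = 9s² - 8s - 1
Step 1: g′(-4) = 175; s₁ = -4 − 0.02·175 = -7.5
Step 2: g′(-7.5) = 565.25; s₂ = -7.5 − 0.02·565.25 = -18.805
Step 3: g′(-18.805) = 3332.092225; s₃ = -18.805 − 0.02·3332.092225 = -85.4468445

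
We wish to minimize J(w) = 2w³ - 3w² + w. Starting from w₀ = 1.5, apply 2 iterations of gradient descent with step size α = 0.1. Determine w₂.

J′(w) = 6w² - 6w + 1
w₁ = 1.5 − 0.1·5.5 = 0.95
w₂ = 0.95 − 0.1·0.715 = 0.8785

0.8785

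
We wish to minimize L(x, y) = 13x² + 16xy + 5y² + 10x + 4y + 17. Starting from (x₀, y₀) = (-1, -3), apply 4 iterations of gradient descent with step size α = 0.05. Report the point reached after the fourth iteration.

∇L = (26x + 16y + 10, 16x + 10y + 4)
Step 1: at (-1, -3), ∇L = (-64, -42) → (-1, -3) − 0.05·(-64, -42) = (2.2, -0.9)
Step 2: at (2.2, -0.9), ∇L = (52.8, 30.2) → (2.2, -0.9) − 0.05·(52.8, 30.2) = (-0.44, -2.41)
Step 3: at (-0.44, -2.41), ∇L = (-40, -27.14) → (-0.44, -2.41) − 0.05·(-40, -27.14) = (1.56, -1.053)
Step 4: at (1.56, -1.053), ∇L = (33.712, 18.43) → (1.56, -1.053) − 0.05·(33.712, 18.43) = (-0.1256, -1.9745)

(-0.1256, -1.9745)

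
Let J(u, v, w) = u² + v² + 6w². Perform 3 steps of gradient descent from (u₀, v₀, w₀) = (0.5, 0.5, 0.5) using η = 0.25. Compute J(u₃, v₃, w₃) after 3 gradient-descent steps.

96.0078125

∇J = (2u, 2v, 12w)
(u₁, v₁, w₁) = (0.5, 0.5, 0.5) − 0.25·(1, 1, 6) = (0.25, 0.25, -1)
(u₂, v₂, w₂) = (0.25, 0.25, -1) − 0.25·(0.5, 0.5, -12) = (0.125, 0.125, 2)
(u₃, v₃, w₃) = (0.125, 0.125, 2) − 0.25·(0.25, 0.25, 24) = (0.0625, 0.0625, -4)
J(0.0625, 0.0625, -4) = 96.0078125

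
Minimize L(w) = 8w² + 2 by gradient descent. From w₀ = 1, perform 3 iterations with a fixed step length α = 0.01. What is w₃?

L′(w) = 16w
w₁ = 1 − 0.01·16 = 0.84
w₂ = 0.84 − 0.01·13.44 = 0.7056
w₃ = 0.7056 − 0.01·11.2896 = 0.592704

0.592704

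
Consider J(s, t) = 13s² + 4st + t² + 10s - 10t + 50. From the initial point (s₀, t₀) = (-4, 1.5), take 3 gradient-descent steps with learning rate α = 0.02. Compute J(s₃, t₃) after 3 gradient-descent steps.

24.859840937984

∇J = (26s + 4t + 10, 4s + 2t - 10)
Step 1: at (-4, 1.5), ∇J = (-88, -23) → (-4, 1.5) − 0.02·(-88, -23) = (-2.24, 1.96)
Step 2: at (-2.24, 1.96), ∇J = (-40.4, -15.04) → (-2.24, 1.96) − 0.02·(-40.4, -15.04) = (-1.432, 2.2608)
Step 3: at (-1.432, 2.2608), ∇J = (-18.1888, -11.2064) → (-1.432, 2.2608) − 0.02·(-18.1888, -11.2064) = (-1.068224, 2.484928)
J(-1.068224, 2.484928) = 24.859840937984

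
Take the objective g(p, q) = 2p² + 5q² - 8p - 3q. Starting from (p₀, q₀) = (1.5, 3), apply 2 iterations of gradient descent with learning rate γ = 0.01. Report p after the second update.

∇g = (4p - 8, 10q - 3)
(p₁, q₁) = (1.5, 3) − 0.01·(-2, 27) = (1.52, 2.73)
(p₂, q₂) = (1.52, 2.73) − 0.01·(-1.92, 24.3) = (1.5392, 2.487)
p = 1.5392

1.5392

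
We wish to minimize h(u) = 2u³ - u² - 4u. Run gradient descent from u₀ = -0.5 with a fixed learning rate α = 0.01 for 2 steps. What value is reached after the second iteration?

h′(u) = 6u² - 2u - 4
Step 1: h′(-0.5) = -1.5; u₁ = -0.5 − 0.01·(-1.5) = -0.485
Step 2: h′(-0.485) = -1.61865; u₂ = -0.485 − 0.01·(-1.61865) = -0.4688135

-0.4688135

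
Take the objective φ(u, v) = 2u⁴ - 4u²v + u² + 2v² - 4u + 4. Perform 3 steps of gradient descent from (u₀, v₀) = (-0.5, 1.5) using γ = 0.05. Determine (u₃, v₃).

(-0.35755, 0.8805)

∇φ = (8u³ - 8uv + 2u - 4, -4u² + 4v)
(u₁, v₁) = (-0.5, 1.5) − 0.05·(0, 5) = (-0.5, 1.25)
(u₂, v₂) = (-0.5, 1.25) − 0.05·(-1, 4) = (-0.45, 1.05)
(u₃, v₃) = (-0.45, 1.05) − 0.05·(-1.849, 3.39) = (-0.35755, 0.8805)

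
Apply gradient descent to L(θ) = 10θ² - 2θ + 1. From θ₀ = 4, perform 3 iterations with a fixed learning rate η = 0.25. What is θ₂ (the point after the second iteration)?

62.5

L′(θ) = 20θ - 2
θ₁ = 4 − 0.25·78 = -15.5
θ₂ = -15.5 − 0.25·(-312) = 62.5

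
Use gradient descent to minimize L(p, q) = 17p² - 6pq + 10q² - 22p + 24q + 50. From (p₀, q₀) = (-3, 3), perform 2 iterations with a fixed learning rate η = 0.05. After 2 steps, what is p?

-2.4

∇L = (34p - 6q - 22, -6p + 20q + 24)
(p₁, q₁) = (-3, 3) − 0.05·(-142, 102) = (4.1, -2.1)
(p₂, q₂) = (4.1, -2.1) − 0.05·(130, -42.6) = (-2.4, 0.03)
p = -2.4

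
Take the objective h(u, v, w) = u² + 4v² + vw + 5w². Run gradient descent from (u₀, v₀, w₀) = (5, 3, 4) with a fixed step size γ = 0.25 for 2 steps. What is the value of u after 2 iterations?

1.25

∇h = (2u, 8v + w, v + 10w)
(u₁, v₁, w₁) = (5, 3, 4) − 0.25·(10, 28, 43) = (2.5, -4, -6.75)
(u₂, v₂, w₂) = (2.5, -4, -6.75) − 0.25·(5, -38.75, -71.5) = (1.25, 5.6875, 11.125)
u = 1.25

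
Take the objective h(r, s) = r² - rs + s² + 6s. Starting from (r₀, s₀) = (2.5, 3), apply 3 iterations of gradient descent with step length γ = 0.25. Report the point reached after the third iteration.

(0.40625, -1.5546875)

∇h = (2r - s, -r + 2s + 6)
Step 1: at (2.5, 3), ∇h = (2, 9.5) → (2.5, 3) − 0.25·(2, 9.5) = (2, 0.625)
Step 2: at (2, 0.625), ∇h = (3.375, 5.25) → (2, 0.625) − 0.25·(3.375, 5.25) = (1.15625, -0.6875)
Step 3: at (1.15625, -0.6875), ∇h = (3, 3.46875) → (1.15625, -0.6875) − 0.25·(3, 3.46875) = (0.40625, -1.5546875)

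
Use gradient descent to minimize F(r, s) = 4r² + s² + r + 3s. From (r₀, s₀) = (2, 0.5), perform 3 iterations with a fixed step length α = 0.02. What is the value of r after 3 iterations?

1.134496

∇F = (8r + 1, 2s + 3)
(r₁, s₁) = (2, 0.5) − 0.02·(17, 4) = (1.66, 0.42)
(r₂, s₂) = (1.66, 0.42) − 0.02·(14.28, 3.84) = (1.3744, 0.3432)
(r₃, s₃) = (1.3744, 0.3432) − 0.02·(11.9952, 3.6864) = (1.134496, 0.269472)
r = 1.134496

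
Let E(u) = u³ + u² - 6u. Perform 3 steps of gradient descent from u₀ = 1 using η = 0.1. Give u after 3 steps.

E′(u) = 3u² + 2u - 6
u₁ = 1 − 0.1·(-1) = 1.1
u₂ = 1.1 − 0.1·(-0.17) = 1.117
u₃ = 1.117 − 0.1·(-0.022933) = 1.1192933

1.1192933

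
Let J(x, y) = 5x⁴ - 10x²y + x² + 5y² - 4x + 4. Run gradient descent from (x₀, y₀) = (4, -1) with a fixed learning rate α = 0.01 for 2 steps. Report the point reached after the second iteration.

(168.4114688, 9.92296)

∇J = (20x³ - 20xy + 2x - 4, -10x² + 10y)
(x₁, y₁) = (4, -1) − 0.01·(1364, -170) = (-9.64, 0.7)
(x₂, y₂) = (-9.64, 0.7) − 0.01·(-17805.14688, -922.296) = (168.4114688, 9.92296)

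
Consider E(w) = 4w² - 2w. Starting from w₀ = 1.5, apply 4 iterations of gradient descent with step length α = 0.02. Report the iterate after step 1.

1.3

E′(w) = 8w - 2
Step 1: E′(1.5) = 10; w₁ = 1.5 − 0.02·10 = 1.3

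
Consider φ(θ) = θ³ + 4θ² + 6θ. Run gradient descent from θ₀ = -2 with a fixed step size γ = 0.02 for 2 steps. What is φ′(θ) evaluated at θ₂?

φ′(θ) = 3θ² + 8θ + 6
Step 1: φ′(-2) = 2; θ₁ = -2 − 0.02·2 = -2.04
Step 2: φ′(-2.04) = 2.1648; θ₂ = -2.04 − 0.02·2.1648 = -2.083296
φ′(θ) at (-2.083296) = 2.353998670848

2.353998670848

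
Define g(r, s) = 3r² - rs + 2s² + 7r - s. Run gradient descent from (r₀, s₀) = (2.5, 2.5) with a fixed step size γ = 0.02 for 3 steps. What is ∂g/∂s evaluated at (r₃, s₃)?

∇g = (6r - s + 7, -r + 4s - 1)
(r₁, s₁) = (2.5, 2.5) − 0.02·(19.5, 6.5) = (2.11, 2.37)
(r₂, s₂) = (2.11, 2.37) − 0.02·(17.29, 6.37) = (1.7642, 2.2426)
(r₃, s₃) = (1.7642, 2.2426) − 0.02·(15.3426, 6.2062) = (1.457348, 2.118476)
∂g/∂s at (1.457348, 2.118476) = 6.016556

6.016556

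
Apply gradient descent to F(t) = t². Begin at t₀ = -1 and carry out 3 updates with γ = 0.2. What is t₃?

-0.216

F′(t) = 2t
Step 1: F′(-1) = -2; t₁ = -1 − 0.2·(-2) = -0.6
Step 2: F′(-0.6) = -1.2; t₂ = -0.6 − 0.2·(-1.2) = -0.36
Step 3: F′(-0.36) = -0.72; t₃ = -0.36 − 0.2·(-0.72) = -0.216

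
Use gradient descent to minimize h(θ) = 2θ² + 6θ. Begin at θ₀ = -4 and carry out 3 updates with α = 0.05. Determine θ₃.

-2.78

h′(θ) = 4θ + 6
θ₁ = -4 − 0.05·(-10) = -3.5
θ₂ = -3.5 − 0.05·(-8) = -3.1
θ₃ = -3.1 − 0.05·(-6.4) = -2.78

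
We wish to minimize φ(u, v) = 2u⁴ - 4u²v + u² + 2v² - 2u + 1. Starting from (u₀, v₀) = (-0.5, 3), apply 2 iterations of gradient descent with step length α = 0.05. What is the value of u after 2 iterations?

-1.3004

∇φ = (8u³ - 8uv + 2u - 2, -4u² + 4v)
Step 1: at (-0.5, 3), ∇φ = (8, 11) → (-0.5, 3) − 0.05·(8, 11) = (-0.9, 2.45)
Step 2: at (-0.9, 2.45), ∇φ = (8.008, 6.56) → (-0.9, 2.45) − 0.05·(8.008, 6.56) = (-1.3004, 2.122)
u = -1.3004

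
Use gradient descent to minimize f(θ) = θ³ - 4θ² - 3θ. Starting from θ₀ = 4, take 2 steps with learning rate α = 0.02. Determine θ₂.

f′(θ) = 3θ² - 8θ - 3
Step 1: f′(4) = 13; θ₁ = 4 − 0.02·13 = 3.74
Step 2: f′(3.74) = 9.0428; θ₂ = 3.74 − 0.02·9.0428 = 3.559144

3.559144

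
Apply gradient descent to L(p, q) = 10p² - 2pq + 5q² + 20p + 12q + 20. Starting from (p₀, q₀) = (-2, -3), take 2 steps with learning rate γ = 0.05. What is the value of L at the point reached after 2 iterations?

1.0162

∇L = (20p - 2q + 20, -2p + 10q + 12)
(p₁, q₁) = (-2, -3) − 0.05·(-14, -14) = (-1.3, -2.3)
(p₂, q₂) = (-1.3, -2.3) − 0.05·(-1.4, -8.4) = (-1.23, -1.88)
L(-1.23, -1.88) = 1.0162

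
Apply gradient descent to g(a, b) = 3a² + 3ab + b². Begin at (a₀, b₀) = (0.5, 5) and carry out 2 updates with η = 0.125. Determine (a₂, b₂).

(-1.7734375, 3.328125)

∇g = (6a + 3b, 3a + 2b)
(a₁, b₁) = (0.5, 5) − 0.125·(18, 11.5) = (-1.75, 3.5625)
(a₂, b₂) = (-1.75, 3.5625) − 0.125·(0.1875, 1.875) = (-1.7734375, 3.328125)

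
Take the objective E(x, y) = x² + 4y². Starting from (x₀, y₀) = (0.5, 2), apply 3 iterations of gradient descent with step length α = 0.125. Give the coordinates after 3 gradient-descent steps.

∇E = (2x, 8y)
(x₁, y₁) = (0.5, 2) − 0.125·(1, 16) = (0.375, 0)
(x₂, y₂) = (0.375, 0) − 0.125·(0.75, 0) = (0.28125, 0)
(x₃, y₃) = (0.28125, 0) − 0.125·(0.5625, 0) = (0.2109375, 0)

(0.2109375, 0)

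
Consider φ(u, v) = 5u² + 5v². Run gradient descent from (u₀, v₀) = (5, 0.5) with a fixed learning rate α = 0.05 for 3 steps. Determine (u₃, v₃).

∇φ = (10u, 10v)
Step 1: at (5, 0.5), ∇φ = (50, 5) → (5, 0.5) − 0.05·(50, 5) = (2.5, 0.25)
Step 2: at (2.5, 0.25), ∇φ = (25, 2.5) → (2.5, 0.25) − 0.05·(25, 2.5) = (1.25, 0.125)
Step 3: at (1.25, 0.125), ∇φ = (12.5, 1.25) → (1.25, 0.125) − 0.05·(12.5, 1.25) = (0.625, 0.0625)

(0.625, 0.0625)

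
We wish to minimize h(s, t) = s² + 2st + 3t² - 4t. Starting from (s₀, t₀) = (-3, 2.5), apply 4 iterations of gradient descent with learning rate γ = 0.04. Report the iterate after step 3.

(-2.846208, 2.022624)

∇h = (2s + 2t, 2s + 6t - 4)
(s₁, t₁) = (-3, 2.5) − 0.04·(-1, 5) = (-2.96, 2.3)
(s₂, t₂) = (-2.96, 2.3) − 0.04·(-1.32, 3.88) = (-2.9072, 2.1448)
(s₃, t₃) = (-2.9072, 2.1448) − 0.04·(-1.5248, 3.0544) = (-2.846208, 2.022624)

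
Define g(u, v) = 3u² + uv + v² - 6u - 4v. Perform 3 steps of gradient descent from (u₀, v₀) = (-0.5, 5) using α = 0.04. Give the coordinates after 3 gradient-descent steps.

∇g = (6u + v - 6, u + 2v - 4)
Step 1: at (-0.5, 5), ∇g = (-4, 5.5) → (-0.5, 5) − 0.04·(-4, 5.5) = (-0.34, 4.78)
Step 2: at (-0.34, 4.78), ∇g = (-3.26, 5.22) → (-0.34, 4.78) − 0.04·(-3.26, 5.22) = (-0.2096, 4.5712)
Step 3: at (-0.2096, 4.5712), ∇g = (-2.6864, 4.9328) → (-0.2096, 4.5712) − 0.04·(-2.6864, 4.9328) = (-0.102144, 4.373888)

(-0.102144, 4.373888)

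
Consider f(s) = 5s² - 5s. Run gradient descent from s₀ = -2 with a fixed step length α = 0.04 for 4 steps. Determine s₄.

f′(s) = 10s - 5
s₁ = -2 − 0.04·(-25) = -1
s₂ = -1 − 0.04·(-15) = -0.4
s₃ = -0.4 − 0.04·(-9) = -0.04
s₄ = -0.04 − 0.04·(-5.4) = 0.176

0.176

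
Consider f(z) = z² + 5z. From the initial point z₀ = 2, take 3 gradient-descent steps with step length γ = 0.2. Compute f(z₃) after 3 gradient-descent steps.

f′(z) = 2z + 5
Step 1: f′(2) = 9; z₁ = 2 − 0.2·9 = 0.2
Step 2: f′(0.2) = 5.4; z₂ = 0.2 − 0.2·5.4 = -0.88
Step 3: f′(-0.88) = 3.24; z₃ = -0.88 − 0.2·3.24 = -1.528
f(-1.528) = -5.305216

-5.305216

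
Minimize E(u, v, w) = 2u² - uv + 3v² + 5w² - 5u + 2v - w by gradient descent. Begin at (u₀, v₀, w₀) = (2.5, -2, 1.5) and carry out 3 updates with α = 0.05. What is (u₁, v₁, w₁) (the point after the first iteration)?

(2.15, -1.375, 0.8)

∇E = (4u - v - 5, -u + 6v + 2, 10w - 1)
Step 1: at (2.5, -2, 1.5), ∇E = (7, -12.5, 14) → (2.5, -2, 1.5) − 0.05·(7, -12.5, 14) = (2.15, -1.375, 0.8)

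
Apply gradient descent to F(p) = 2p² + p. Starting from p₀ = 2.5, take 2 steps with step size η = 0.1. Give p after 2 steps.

0.74

F′(p) = 4p + 1
Step 1: F′(2.5) = 11; p₁ = 2.5 − 0.1·11 = 1.4
Step 2: F′(1.4) = 6.6; p₂ = 1.4 − 0.1·6.6 = 0.74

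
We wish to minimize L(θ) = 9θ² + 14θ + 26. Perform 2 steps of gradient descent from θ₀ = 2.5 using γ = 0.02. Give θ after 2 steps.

L′(θ) = 18θ + 14
θ₁ = 2.5 − 0.02·59 = 1.32
θ₂ = 1.32 − 0.02·37.76 = 0.5648

0.5648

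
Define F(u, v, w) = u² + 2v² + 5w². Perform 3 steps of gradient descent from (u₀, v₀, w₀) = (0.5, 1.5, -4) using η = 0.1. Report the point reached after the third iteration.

(0.256, 0.324, 0)

∇F = (2u, 4v, 10w)
Step 1: at (0.5, 1.5, -4), ∇F = (1, 6, -40) → (0.5, 1.5, -4) − 0.1·(1, 6, -40) = (0.4, 0.9, 0)
Step 2: at (0.4, 0.9, 0), ∇F = (0.8, 3.6, 0) → (0.4, 0.9, 0) − 0.1·(0.8, 3.6, 0) = (0.32, 0.54, 0)
Step 3: at (0.32, 0.54, 0), ∇F = (0.64, 2.16, 0) → (0.32, 0.54, 0) − 0.1·(0.64, 2.16, 0) = (0.256, 0.324, 0)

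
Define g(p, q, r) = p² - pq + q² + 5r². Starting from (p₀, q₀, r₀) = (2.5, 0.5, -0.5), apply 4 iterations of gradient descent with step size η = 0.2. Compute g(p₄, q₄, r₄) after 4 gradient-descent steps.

1.62945344

∇g = (2p - q, -p + 2q, 10r)
(p₁, q₁, r₁) = (2.5, 0.5, -0.5) − 0.2·(4.5, -1.5, -5) = (1.6, 0.8, 0.5)
(p₂, q₂, r₂) = (1.6, 0.8, 0.5) − 0.2·(2.4, 0, 5) = (1.12, 0.8, -0.5)
(p₃, q₃, r₃) = (1.12, 0.8, -0.5) − 0.2·(1.44, 0.48, -5) = (0.832, 0.704, 0.5)
(p₄, q₄, r₄) = (0.832, 0.704, 0.5) − 0.2·(0.96, 0.576, 5) = (0.64, 0.5888, -0.5)
g(0.64, 0.5888, -0.5) = 1.62945344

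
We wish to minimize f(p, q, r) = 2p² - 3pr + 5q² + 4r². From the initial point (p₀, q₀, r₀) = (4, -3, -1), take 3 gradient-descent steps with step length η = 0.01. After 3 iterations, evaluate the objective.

53.667299100934

∇f = (4p - 3r, 10q, -3p + 8r)
(p₁, q₁, r₁) = (4, -3, -1) − 0.01·(19, -30, -20) = (3.81, -2.7, -0.8)
(p₂, q₂, r₂) = (3.81, -2.7, -0.8) − 0.01·(17.64, -27, -17.83) = (3.6336, -2.43, -0.6217)
(p₃, q₃, r₃) = (3.6336, -2.43, -0.6217) − 0.01·(16.3995, -24.3, -15.8744) = (3.469605, -2.187, -0.462956)
f(3.469605, -2.187, -0.462956) = 53.667299100934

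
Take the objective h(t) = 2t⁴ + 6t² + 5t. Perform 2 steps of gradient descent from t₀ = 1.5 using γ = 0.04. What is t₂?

-0.42

h′(t) = 8t³ + 12t + 5
Step 1: h′(1.5) = 50; t₁ = 1.5 − 0.04·50 = -0.5
Step 2: h′(-0.5) = -2; t₂ = -0.5 − 0.04·(-2) = -0.42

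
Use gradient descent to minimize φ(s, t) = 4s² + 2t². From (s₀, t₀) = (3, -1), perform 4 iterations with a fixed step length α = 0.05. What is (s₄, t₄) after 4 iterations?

(0.3888, -0.4096)

∇φ = (8s, 4t)
Step 1: at (3, -1), ∇φ = (24, -4) → (3, -1) − 0.05·(24, -4) = (1.8, -0.8)
Step 2: at (1.8, -0.8), ∇φ = (14.4, -3.2) → (1.8, -0.8) − 0.05·(14.4, -3.2) = (1.08, -0.64)
Step 3: at (1.08, -0.64), ∇φ = (8.64, -2.56) → (1.08, -0.64) − 0.05·(8.64, -2.56) = (0.648, -0.512)
Step 4: at (0.648, -0.512), ∇φ = (5.184, -2.048) → (0.648, -0.512) − 0.05·(5.184, -2.048) = (0.3888, -0.4096)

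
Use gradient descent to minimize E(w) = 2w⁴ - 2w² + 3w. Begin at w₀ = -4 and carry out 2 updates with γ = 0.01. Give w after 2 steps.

0.87285144

E′(w) = 8w³ - 4w + 3
Step 1: E′(-4) = -493; w₁ = -4 − 0.01·(-493) = 0.93
Step 2: E′(0.93) = 5.714856; w₂ = 0.93 − 0.01·5.714856 = 0.87285144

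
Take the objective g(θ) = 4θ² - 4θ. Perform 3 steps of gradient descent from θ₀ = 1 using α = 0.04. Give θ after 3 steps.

0.657216

g′(θ) = 8θ - 4
θ₁ = 1 − 0.04·4 = 0.84
θ₂ = 0.84 − 0.04·2.72 = 0.7312
θ₃ = 0.7312 − 0.04·1.8496 = 0.657216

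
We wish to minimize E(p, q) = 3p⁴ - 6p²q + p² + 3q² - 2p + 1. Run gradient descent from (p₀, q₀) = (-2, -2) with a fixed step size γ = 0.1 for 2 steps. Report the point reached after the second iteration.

∇E = (12p³ - 12pq + 2p - 2, -6p² + 6q)
Step 1: at (-2, -2), ∇E = (-150, -36) → (-2, -2) − 0.1·(-150, -36) = (13, 1.6)
Step 2: at (13, 1.6), ∇E = (26138.4, -1004.4) → (13, 1.6) − 0.1·(26138.4, -1004.4) = (-2600.84, 102.04)

(-2600.84, 102.04)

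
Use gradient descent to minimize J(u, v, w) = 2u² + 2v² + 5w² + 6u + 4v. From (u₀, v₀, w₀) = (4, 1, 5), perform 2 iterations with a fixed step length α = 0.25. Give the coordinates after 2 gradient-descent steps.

(-1.5, -1, 11.25)

∇J = (4u + 6, 4v + 4, 10w)
(u₁, v₁, w₁) = (4, 1, 5) − 0.25·(22, 8, 50) = (-1.5, -1, -7.5)
(u₂, v₂, w₂) = (-1.5, -1, -7.5) − 0.25·(0, 0, -75) = (-1.5, -1, 11.25)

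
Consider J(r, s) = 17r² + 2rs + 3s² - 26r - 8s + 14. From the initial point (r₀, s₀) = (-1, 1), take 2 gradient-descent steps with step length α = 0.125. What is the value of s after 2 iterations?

-0.1875

∇J = (34r + 2s - 26, 2r + 6s - 8)
Step 1: at (-1, 1), ∇J = (-58, -4) → (-1, 1) − 0.125·(-58, -4) = (6.25, 1.5)
Step 2: at (6.25, 1.5), ∇J = (189.5, 13.5) → (6.25, 1.5) − 0.125·(189.5, 13.5) = (-17.4375, -0.1875)
s = -0.1875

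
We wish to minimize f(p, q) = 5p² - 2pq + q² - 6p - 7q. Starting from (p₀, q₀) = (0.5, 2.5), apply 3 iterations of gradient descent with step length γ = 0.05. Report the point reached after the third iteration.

∇f = (10p - 2q - 6, -2p + 2q - 7)
Step 1: at (0.5, 2.5), ∇f = (-6, -3) → (0.5, 2.5) − 0.05·(-6, -3) = (0.8, 2.65)
Step 2: at (0.8, 2.65), ∇f = (-3.3, -3.3) → (0.8, 2.65) − 0.05·(-3.3, -3.3) = (0.965, 2.815)
Step 3: at (0.965, 2.815), ∇f = (-1.98, -3.3) → (0.965, 2.815) − 0.05·(-1.98, -3.3) = (1.064, 2.98)

(1.064, 2.98)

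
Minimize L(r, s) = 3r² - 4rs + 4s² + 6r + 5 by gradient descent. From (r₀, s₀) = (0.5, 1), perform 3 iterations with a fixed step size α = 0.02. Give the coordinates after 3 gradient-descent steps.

∇L = (6r - 4s + 6, -4r + 8s)
Step 1: at (0.5, 1), ∇L = (5, 6) → (0.5, 1) − 0.02·(5, 6) = (0.4, 0.88)
Step 2: at (0.4, 0.88), ∇L = (4.88, 5.44) → (0.4, 0.88) − 0.02·(4.88, 5.44) = (0.3024, 0.7712)
Step 3: at (0.3024, 0.7712), ∇L = (4.7296, 4.96) → (0.3024, 0.7712) − 0.02·(4.7296, 4.96) = (0.207808, 0.672)

(0.207808, 0.672)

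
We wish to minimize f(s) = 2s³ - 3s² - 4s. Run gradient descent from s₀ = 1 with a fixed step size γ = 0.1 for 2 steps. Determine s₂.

f′(s) = 6s² - 6s - 4
s₁ = 1 − 0.1·(-4) = 1.4
s₂ = 1.4 − 0.1·(-0.64) = 1.464

1.464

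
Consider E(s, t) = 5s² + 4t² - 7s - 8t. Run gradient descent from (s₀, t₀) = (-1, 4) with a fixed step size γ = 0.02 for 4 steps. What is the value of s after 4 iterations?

∇E = (10s - 7, 8t - 8)
(s₁, t₁) = (-1, 4) − 0.02·(-17, 24) = (-0.66, 3.52)
(s₂, t₂) = (-0.66, 3.52) − 0.02·(-13.6, 20.16) = (-0.388, 3.1168)
(s₃, t₃) = (-0.388, 3.1168) − 0.02·(-10.88, 16.9344) = (-0.1704, 2.778112)
(s₄, t₄) = (-0.1704, 2.778112) − 0.02·(-8.704, 14.224896) = (0.00368, 2.49361408)
s = 0.00368

0.00368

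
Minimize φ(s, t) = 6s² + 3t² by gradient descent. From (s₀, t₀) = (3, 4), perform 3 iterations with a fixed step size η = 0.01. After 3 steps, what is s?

∇φ = (12s, 6t)
Step 1: at (3, 4), ∇φ = (36, 24) → (3, 4) − 0.01·(36, 24) = (2.64, 3.76)
Step 2: at (2.64, 3.76), ∇φ = (31.68, 22.56) → (2.64, 3.76) − 0.01·(31.68, 22.56) = (2.3232, 3.5344)
Step 3: at (2.3232, 3.5344), ∇φ = (27.8784, 21.2064) → (2.3232, 3.5344) − 0.01·(27.8784, 21.2064) = (2.044416, 3.322336)
s = 2.044416

2.044416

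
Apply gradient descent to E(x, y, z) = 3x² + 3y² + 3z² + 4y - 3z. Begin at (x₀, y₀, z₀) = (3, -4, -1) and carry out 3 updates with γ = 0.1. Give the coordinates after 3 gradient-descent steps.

(0.192, -0.88, 0.404)

∇E = (6x, 6y + 4, 6z - 3)
(x₁, y₁, z₁) = (3, -4, -1) − 0.1·(18, -20, -9) = (1.2, -2, -0.1)
(x₂, y₂, z₂) = (1.2, -2, -0.1) − 0.1·(7.2, -8, -3.6) = (0.48, -1.2, 0.26)
(x₃, y₃, z₃) = (0.48, -1.2, 0.26) − 0.1·(2.88, -3.2, -1.44) = (0.192, -0.88, 0.404)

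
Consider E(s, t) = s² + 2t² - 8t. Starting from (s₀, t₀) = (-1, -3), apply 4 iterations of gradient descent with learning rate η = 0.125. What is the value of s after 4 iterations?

∇E = (2s, 4t - 8)
(s₁, t₁) = (-1, -3) − 0.125·(-2, -20) = (-0.75, -0.5)
(s₂, t₂) = (-0.75, -0.5) − 0.125·(-1.5, -10) = (-0.5625, 0.75)
(s₃, t₃) = (-0.5625, 0.75) − 0.125·(-1.125, -5) = (-0.421875, 1.375)
(s₄, t₄) = (-0.421875, 1.375) − 0.125·(-0.84375, -2.5) = (-0.31640625, 1.6875)
s = -0.31640625

-0.31640625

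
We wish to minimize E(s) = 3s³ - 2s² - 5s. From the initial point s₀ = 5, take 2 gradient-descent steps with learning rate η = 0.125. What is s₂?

-479.375

E′(s) = 9s² - 4s - 5
s₁ = 5 − 0.125·200 = -20
s₂ = -20 − 0.125·3675 = -479.375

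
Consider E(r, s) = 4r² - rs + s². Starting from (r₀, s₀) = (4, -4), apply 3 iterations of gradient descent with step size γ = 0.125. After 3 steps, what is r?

-0.2421875

∇E = (8r - s, -r + 2s)
Step 1: at (4, -4), ∇E = (36, -12) → (4, -4) − 0.125·(36, -12) = (-0.5, -2.5)
Step 2: at (-0.5, -2.5), ∇E = (-1.5, -4.5) → (-0.5, -2.5) − 0.125·(-1.5, -4.5) = (-0.3125, -1.9375)
Step 3: at (-0.3125, -1.9375), ∇E = (-0.5625, -3.5625) → (-0.3125, -1.9375) − 0.125·(-0.5625, -3.5625) = (-0.2421875, -1.4921875)
r = -0.2421875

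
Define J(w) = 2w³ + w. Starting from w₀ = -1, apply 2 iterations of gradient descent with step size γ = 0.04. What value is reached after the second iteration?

-1.713216

J′(w) = 6w² + 1
Step 1: J′(-1) = 7; w₁ = -1 − 0.04·7 = -1.28
Step 2: J′(-1.28) = 10.8304; w₂ = -1.28 − 0.04·10.8304 = -1.713216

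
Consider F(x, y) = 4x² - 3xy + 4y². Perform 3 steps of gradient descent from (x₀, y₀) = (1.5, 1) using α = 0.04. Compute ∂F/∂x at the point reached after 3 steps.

∇F = (8x - 3y, -3x + 8y)
(x₁, y₁) = (1.5, 1) − 0.04·(9, 3.5) = (1.14, 0.86)
(x₂, y₂) = (1.14, 0.86) − 0.04·(6.54, 3.46) = (0.8784, 0.7216)
(x₃, y₃) = (0.8784, 0.7216) − 0.04·(4.8624, 3.1376) = (0.683904, 0.596096)
∂F/∂x at (0.683904, 0.596096) = 3.682944

3.682944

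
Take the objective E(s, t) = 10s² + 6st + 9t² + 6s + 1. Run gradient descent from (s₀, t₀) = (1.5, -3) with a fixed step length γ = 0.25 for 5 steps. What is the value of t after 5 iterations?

1758.890625

∇E = (20s + 6t + 6, 6s + 18t)
Step 1: at (1.5, -3), ∇E = (18, -45) → (1.5, -3) − 0.25·(18, -45) = (-3, 8.25)
Step 2: at (-3, 8.25), ∇E = (-4.5, 130.5) → (-3, 8.25) − 0.25·(-4.5, 130.5) = (-1.875, -24.375)
Step 3: at (-1.875, -24.375), ∇E = (-177.75, -450) → (-1.875, -24.375) − 0.25·(-177.75, -450) = (42.5625, 88.125)
Step 4: at (42.5625, 88.125), ∇E = (1386, 1841.625) → (42.5625, 88.125) − 0.25·(1386, 1841.625) = (-303.9375, -372.28125)
Step 5: at (-303.9375, -372.28125), ∇E = (-8306.4375, -8524.6875) → (-303.9375, -372.28125) − 0.25·(-8306.4375, -8524.6875) = (1772.671875, 1758.890625)
t = 1758.890625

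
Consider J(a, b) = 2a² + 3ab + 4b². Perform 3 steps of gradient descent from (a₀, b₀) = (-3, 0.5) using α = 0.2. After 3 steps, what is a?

∇J = (4a + 3b, 3a + 8b)
Step 1: at (-3, 0.5), ∇J = (-10.5, -5) → (-3, 0.5) − 0.2·(-10.5, -5) = (-0.9, 1.5)
Step 2: at (-0.9, 1.5), ∇J = (0.9, 9.3) → (-0.9, 1.5) − 0.2·(0.9, 9.3) = (-1.08, -0.36)
Step 3: at (-1.08, -0.36), ∇J = (-5.4, -6.12) → (-1.08, -0.36) − 0.2·(-5.4, -6.12) = (0, 0.864)
a = 0

0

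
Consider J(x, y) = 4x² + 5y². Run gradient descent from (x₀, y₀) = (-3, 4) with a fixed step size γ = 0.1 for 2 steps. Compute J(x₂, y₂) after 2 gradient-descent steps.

∇J = (8x, 10y)
(x₁, y₁) = (-3, 4) − 0.1·(-24, 40) = (-0.6, 0)
(x₂, y₂) = (-0.6, 0) − 0.1·(-4.8, 0) = (-0.12, 0)
J(-0.12, 0) = 0.0576

0.0576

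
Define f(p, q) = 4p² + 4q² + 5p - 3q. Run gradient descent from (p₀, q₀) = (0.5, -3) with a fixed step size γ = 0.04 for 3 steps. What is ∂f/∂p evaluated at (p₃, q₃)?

2.829888

∇f = (8p + 5, 8q - 3)
(p₁, q₁) = (0.5, -3) − 0.04·(9, -27) = (0.14, -1.92)
(p₂, q₂) = (0.14, -1.92) − 0.04·(6.12, -18.36) = (-0.1048, -1.1856)
(p₃, q₃) = (-0.1048, -1.1856) − 0.04·(4.1616, -12.4848) = (-0.271264, -0.686208)
∂f/∂p at (-0.271264, -0.686208) = 2.829888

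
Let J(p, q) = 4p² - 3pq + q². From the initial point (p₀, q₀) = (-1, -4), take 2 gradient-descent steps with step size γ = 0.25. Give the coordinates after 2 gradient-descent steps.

(-0.0625, -2.875)

∇J = (8p - 3q, -3p + 2q)
(p₁, q₁) = (-1, -4) − 0.25·(4, -5) = (-2, -2.75)
(p₂, q₂) = (-2, -2.75) − 0.25·(-7.75, 0.5) = (-0.0625, -2.875)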